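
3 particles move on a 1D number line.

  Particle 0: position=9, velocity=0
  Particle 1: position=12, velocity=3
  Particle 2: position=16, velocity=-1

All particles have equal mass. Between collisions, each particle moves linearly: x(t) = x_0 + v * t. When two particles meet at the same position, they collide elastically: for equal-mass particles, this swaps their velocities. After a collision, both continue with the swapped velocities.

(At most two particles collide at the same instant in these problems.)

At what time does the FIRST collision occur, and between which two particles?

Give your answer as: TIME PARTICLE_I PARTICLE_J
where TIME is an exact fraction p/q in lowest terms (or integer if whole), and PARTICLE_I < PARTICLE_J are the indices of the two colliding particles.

Pair (0,1): pos 9,12 vel 0,3 -> not approaching (rel speed -3 <= 0)
Pair (1,2): pos 12,16 vel 3,-1 -> gap=4, closing at 4/unit, collide at t=1
Earliest collision: t=1 between 1 and 2

Answer: 1 1 2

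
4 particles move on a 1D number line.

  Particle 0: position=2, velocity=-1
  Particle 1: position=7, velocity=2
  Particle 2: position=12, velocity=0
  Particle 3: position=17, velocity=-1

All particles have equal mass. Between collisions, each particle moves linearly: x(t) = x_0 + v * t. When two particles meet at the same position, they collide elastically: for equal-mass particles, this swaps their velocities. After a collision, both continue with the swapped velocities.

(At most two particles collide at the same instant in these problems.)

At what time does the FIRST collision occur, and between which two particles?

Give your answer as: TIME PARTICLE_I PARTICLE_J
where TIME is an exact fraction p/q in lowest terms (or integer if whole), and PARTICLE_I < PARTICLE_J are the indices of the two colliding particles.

Answer: 5/2 1 2

Derivation:
Pair (0,1): pos 2,7 vel -1,2 -> not approaching (rel speed -3 <= 0)
Pair (1,2): pos 7,12 vel 2,0 -> gap=5, closing at 2/unit, collide at t=5/2
Pair (2,3): pos 12,17 vel 0,-1 -> gap=5, closing at 1/unit, collide at t=5
Earliest collision: t=5/2 between 1 and 2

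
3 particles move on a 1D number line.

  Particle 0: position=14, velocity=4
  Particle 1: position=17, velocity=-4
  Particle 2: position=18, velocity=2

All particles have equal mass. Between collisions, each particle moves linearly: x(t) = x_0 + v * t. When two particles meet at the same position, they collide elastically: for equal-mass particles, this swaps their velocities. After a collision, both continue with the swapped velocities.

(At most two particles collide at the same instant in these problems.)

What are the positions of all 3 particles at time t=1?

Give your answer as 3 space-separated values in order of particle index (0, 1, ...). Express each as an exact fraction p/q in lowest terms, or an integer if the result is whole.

Collision at t=3/8: particles 0 and 1 swap velocities; positions: p0=31/2 p1=31/2 p2=75/4; velocities now: v0=-4 v1=4 v2=2
Advance to t=1 (no further collisions before then); velocities: v0=-4 v1=4 v2=2; positions = 13 18 20

Answer: 13 18 20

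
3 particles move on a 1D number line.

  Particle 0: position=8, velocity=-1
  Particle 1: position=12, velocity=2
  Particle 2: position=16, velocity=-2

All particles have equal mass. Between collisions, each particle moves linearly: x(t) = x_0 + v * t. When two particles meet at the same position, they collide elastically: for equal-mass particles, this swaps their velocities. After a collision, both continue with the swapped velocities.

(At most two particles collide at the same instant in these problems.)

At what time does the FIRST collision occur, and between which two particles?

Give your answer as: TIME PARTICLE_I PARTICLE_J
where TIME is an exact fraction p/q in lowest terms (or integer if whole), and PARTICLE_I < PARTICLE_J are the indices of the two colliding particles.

Pair (0,1): pos 8,12 vel -1,2 -> not approaching (rel speed -3 <= 0)
Pair (1,2): pos 12,16 vel 2,-2 -> gap=4, closing at 4/unit, collide at t=1
Earliest collision: t=1 between 1 and 2

Answer: 1 1 2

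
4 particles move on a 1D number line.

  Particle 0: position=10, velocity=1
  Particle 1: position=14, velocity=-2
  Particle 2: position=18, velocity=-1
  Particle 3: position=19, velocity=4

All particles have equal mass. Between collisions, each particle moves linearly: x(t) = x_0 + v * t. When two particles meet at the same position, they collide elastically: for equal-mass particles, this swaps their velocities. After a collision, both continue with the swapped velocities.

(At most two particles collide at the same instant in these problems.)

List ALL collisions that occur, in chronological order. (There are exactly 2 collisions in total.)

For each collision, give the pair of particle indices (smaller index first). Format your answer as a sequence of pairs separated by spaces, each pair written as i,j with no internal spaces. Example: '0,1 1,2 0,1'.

Collision at t=4/3: particles 0 and 1 swap velocities; positions: p0=34/3 p1=34/3 p2=50/3 p3=73/3; velocities now: v0=-2 v1=1 v2=-1 v3=4
Collision at t=4: particles 1 and 2 swap velocities; positions: p0=6 p1=14 p2=14 p3=35; velocities now: v0=-2 v1=-1 v2=1 v3=4

Answer: 0,1 1,2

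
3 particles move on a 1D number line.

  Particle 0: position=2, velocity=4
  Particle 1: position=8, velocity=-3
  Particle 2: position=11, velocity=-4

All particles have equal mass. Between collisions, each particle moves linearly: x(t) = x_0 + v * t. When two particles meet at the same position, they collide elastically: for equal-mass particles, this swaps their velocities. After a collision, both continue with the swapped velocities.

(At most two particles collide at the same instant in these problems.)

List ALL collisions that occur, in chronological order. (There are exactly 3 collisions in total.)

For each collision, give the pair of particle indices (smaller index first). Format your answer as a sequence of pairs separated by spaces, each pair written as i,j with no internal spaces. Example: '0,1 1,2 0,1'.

Answer: 0,1 1,2 0,1

Derivation:
Collision at t=6/7: particles 0 and 1 swap velocities; positions: p0=38/7 p1=38/7 p2=53/7; velocities now: v0=-3 v1=4 v2=-4
Collision at t=9/8: particles 1 and 2 swap velocities; positions: p0=37/8 p1=13/2 p2=13/2; velocities now: v0=-3 v1=-4 v2=4
Collision at t=3: particles 0 and 1 swap velocities; positions: p0=-1 p1=-1 p2=14; velocities now: v0=-4 v1=-3 v2=4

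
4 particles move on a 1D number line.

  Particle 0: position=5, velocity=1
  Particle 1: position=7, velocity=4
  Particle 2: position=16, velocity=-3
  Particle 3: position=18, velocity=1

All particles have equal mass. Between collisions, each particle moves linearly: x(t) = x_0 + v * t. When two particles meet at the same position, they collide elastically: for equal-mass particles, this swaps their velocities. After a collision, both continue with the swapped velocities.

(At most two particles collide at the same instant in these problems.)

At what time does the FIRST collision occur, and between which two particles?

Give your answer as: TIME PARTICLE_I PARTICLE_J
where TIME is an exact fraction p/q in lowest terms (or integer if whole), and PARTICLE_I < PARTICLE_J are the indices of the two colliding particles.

Pair (0,1): pos 5,7 vel 1,4 -> not approaching (rel speed -3 <= 0)
Pair (1,2): pos 7,16 vel 4,-3 -> gap=9, closing at 7/unit, collide at t=9/7
Pair (2,3): pos 16,18 vel -3,1 -> not approaching (rel speed -4 <= 0)
Earliest collision: t=9/7 between 1 and 2

Answer: 9/7 1 2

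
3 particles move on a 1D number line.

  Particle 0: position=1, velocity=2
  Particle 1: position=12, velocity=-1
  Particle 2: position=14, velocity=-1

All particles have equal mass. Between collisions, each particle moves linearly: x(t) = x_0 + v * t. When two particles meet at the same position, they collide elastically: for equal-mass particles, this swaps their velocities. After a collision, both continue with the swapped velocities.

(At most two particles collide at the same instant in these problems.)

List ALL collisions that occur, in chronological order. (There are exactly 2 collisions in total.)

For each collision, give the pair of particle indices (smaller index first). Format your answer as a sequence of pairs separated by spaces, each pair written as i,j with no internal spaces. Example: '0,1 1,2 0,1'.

Answer: 0,1 1,2

Derivation:
Collision at t=11/3: particles 0 and 1 swap velocities; positions: p0=25/3 p1=25/3 p2=31/3; velocities now: v0=-1 v1=2 v2=-1
Collision at t=13/3: particles 1 and 2 swap velocities; positions: p0=23/3 p1=29/3 p2=29/3; velocities now: v0=-1 v1=-1 v2=2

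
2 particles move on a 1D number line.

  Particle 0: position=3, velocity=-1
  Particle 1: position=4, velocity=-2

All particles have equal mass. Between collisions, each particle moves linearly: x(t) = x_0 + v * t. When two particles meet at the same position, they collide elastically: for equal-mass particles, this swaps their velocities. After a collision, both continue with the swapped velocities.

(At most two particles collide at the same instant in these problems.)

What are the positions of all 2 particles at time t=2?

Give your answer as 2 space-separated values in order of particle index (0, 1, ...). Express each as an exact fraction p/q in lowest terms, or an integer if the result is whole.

Collision at t=1: particles 0 and 1 swap velocities; positions: p0=2 p1=2; velocities now: v0=-2 v1=-1
Advance to t=2 (no further collisions before then); velocities: v0=-2 v1=-1; positions = 0 1

Answer: 0 1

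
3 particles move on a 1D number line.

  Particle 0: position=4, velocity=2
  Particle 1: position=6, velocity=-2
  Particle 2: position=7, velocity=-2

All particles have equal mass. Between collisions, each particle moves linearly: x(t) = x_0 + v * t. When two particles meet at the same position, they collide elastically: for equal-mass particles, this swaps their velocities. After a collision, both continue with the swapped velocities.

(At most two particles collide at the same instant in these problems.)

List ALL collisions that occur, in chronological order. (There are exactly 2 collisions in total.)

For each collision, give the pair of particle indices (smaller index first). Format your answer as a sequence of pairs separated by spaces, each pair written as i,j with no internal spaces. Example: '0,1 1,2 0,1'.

Collision at t=1/2: particles 0 and 1 swap velocities; positions: p0=5 p1=5 p2=6; velocities now: v0=-2 v1=2 v2=-2
Collision at t=3/4: particles 1 and 2 swap velocities; positions: p0=9/2 p1=11/2 p2=11/2; velocities now: v0=-2 v1=-2 v2=2

Answer: 0,1 1,2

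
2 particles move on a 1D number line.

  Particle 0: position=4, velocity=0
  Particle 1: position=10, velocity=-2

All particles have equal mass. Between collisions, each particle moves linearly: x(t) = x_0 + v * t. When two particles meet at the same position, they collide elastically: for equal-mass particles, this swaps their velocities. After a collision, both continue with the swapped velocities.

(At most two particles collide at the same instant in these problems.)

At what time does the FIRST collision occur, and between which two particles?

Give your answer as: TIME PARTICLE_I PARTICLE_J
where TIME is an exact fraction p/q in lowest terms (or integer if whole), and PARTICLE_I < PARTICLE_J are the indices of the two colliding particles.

Answer: 3 0 1

Derivation:
Pair (0,1): pos 4,10 vel 0,-2 -> gap=6, closing at 2/unit, collide at t=3
Earliest collision: t=3 between 0 and 1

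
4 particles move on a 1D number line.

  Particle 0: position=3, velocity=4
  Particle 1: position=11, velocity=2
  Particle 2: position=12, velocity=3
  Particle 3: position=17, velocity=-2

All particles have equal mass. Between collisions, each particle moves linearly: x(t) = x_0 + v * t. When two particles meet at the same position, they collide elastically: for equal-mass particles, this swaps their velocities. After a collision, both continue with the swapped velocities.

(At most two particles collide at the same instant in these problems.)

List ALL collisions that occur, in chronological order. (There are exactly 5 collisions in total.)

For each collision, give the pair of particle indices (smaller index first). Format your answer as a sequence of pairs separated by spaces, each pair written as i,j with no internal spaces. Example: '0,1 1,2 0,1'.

Collision at t=1: particles 2 and 3 swap velocities; positions: p0=7 p1=13 p2=15 p3=15; velocities now: v0=4 v1=2 v2=-2 v3=3
Collision at t=3/2: particles 1 and 2 swap velocities; positions: p0=9 p1=14 p2=14 p3=33/2; velocities now: v0=4 v1=-2 v2=2 v3=3
Collision at t=7/3: particles 0 and 1 swap velocities; positions: p0=37/3 p1=37/3 p2=47/3 p3=19; velocities now: v0=-2 v1=4 v2=2 v3=3
Collision at t=4: particles 1 and 2 swap velocities; positions: p0=9 p1=19 p2=19 p3=24; velocities now: v0=-2 v1=2 v2=4 v3=3
Collision at t=9: particles 2 and 3 swap velocities; positions: p0=-1 p1=29 p2=39 p3=39; velocities now: v0=-2 v1=2 v2=3 v3=4

Answer: 2,3 1,2 0,1 1,2 2,3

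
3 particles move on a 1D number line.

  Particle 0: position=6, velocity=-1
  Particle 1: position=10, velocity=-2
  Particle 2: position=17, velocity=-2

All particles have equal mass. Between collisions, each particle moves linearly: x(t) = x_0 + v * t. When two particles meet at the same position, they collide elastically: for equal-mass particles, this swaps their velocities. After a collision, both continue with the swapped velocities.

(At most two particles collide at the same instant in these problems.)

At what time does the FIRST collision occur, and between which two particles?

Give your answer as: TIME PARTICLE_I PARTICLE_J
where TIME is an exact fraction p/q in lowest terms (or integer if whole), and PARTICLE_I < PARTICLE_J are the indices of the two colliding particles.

Pair (0,1): pos 6,10 vel -1,-2 -> gap=4, closing at 1/unit, collide at t=4
Pair (1,2): pos 10,17 vel -2,-2 -> not approaching (rel speed 0 <= 0)
Earliest collision: t=4 between 0 and 1

Answer: 4 0 1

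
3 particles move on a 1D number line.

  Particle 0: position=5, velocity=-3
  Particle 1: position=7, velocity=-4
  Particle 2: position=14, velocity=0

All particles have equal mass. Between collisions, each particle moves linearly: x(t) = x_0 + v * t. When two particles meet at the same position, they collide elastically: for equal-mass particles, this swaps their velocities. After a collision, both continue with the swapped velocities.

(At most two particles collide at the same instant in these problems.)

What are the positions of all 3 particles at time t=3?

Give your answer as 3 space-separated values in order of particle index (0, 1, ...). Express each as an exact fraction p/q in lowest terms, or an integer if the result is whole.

Answer: -5 -4 14

Derivation:
Collision at t=2: particles 0 and 1 swap velocities; positions: p0=-1 p1=-1 p2=14; velocities now: v0=-4 v1=-3 v2=0
Advance to t=3 (no further collisions before then); velocities: v0=-4 v1=-3 v2=0; positions = -5 -4 14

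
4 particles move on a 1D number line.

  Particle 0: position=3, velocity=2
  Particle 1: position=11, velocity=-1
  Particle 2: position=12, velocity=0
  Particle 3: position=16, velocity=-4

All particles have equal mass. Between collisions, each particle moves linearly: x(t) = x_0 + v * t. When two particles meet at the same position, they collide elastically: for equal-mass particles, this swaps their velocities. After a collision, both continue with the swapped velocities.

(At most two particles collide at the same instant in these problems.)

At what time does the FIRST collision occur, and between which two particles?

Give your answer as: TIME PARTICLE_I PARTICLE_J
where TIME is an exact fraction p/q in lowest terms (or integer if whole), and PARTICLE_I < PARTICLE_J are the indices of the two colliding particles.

Pair (0,1): pos 3,11 vel 2,-1 -> gap=8, closing at 3/unit, collide at t=8/3
Pair (1,2): pos 11,12 vel -1,0 -> not approaching (rel speed -1 <= 0)
Pair (2,3): pos 12,16 vel 0,-4 -> gap=4, closing at 4/unit, collide at t=1
Earliest collision: t=1 between 2 and 3

Answer: 1 2 3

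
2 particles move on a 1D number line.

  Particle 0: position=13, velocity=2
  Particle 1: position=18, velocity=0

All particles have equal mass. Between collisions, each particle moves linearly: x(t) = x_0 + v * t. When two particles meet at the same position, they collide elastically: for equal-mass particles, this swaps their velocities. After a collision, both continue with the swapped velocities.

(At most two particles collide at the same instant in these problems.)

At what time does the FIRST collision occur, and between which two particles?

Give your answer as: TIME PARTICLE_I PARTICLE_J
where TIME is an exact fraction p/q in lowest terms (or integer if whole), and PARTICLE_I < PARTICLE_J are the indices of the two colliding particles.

Answer: 5/2 0 1

Derivation:
Pair (0,1): pos 13,18 vel 2,0 -> gap=5, closing at 2/unit, collide at t=5/2
Earliest collision: t=5/2 between 0 and 1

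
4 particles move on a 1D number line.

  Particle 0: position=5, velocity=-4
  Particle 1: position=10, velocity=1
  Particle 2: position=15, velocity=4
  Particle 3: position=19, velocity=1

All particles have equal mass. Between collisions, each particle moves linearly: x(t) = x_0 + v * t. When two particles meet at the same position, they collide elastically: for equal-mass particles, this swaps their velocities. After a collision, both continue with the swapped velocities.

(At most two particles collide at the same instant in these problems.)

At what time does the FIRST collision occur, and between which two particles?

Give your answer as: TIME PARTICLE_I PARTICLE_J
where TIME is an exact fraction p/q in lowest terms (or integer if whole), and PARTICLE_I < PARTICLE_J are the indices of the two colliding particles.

Pair (0,1): pos 5,10 vel -4,1 -> not approaching (rel speed -5 <= 0)
Pair (1,2): pos 10,15 vel 1,4 -> not approaching (rel speed -3 <= 0)
Pair (2,3): pos 15,19 vel 4,1 -> gap=4, closing at 3/unit, collide at t=4/3
Earliest collision: t=4/3 between 2 and 3

Answer: 4/3 2 3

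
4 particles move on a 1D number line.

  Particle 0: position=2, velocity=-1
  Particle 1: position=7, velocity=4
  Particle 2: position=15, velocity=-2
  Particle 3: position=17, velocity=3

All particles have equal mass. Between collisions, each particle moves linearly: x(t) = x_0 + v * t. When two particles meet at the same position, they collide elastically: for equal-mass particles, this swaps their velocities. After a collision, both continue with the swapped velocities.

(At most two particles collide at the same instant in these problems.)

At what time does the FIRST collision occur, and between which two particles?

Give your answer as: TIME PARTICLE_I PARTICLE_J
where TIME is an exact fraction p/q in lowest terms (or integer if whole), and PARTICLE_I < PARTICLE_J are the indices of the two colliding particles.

Answer: 4/3 1 2

Derivation:
Pair (0,1): pos 2,7 vel -1,4 -> not approaching (rel speed -5 <= 0)
Pair (1,2): pos 7,15 vel 4,-2 -> gap=8, closing at 6/unit, collide at t=4/3
Pair (2,3): pos 15,17 vel -2,3 -> not approaching (rel speed -5 <= 0)
Earliest collision: t=4/3 between 1 and 2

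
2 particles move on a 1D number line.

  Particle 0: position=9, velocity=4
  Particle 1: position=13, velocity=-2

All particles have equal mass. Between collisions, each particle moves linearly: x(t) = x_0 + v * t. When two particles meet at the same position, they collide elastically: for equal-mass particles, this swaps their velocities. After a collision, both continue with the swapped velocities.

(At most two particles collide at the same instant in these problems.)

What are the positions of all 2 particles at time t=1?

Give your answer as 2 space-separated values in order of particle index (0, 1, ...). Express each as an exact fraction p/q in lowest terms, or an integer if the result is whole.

Answer: 11 13

Derivation:
Collision at t=2/3: particles 0 and 1 swap velocities; positions: p0=35/3 p1=35/3; velocities now: v0=-2 v1=4
Advance to t=1 (no further collisions before then); velocities: v0=-2 v1=4; positions = 11 13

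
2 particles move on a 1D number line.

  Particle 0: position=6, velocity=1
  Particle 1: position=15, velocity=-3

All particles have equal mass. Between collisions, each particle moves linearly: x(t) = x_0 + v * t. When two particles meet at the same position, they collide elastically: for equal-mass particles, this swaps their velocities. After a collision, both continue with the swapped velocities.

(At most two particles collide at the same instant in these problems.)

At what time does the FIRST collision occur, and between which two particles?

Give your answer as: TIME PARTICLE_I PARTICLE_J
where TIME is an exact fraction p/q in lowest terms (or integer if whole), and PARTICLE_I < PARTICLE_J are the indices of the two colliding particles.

Pair (0,1): pos 6,15 vel 1,-3 -> gap=9, closing at 4/unit, collide at t=9/4
Earliest collision: t=9/4 between 0 and 1

Answer: 9/4 0 1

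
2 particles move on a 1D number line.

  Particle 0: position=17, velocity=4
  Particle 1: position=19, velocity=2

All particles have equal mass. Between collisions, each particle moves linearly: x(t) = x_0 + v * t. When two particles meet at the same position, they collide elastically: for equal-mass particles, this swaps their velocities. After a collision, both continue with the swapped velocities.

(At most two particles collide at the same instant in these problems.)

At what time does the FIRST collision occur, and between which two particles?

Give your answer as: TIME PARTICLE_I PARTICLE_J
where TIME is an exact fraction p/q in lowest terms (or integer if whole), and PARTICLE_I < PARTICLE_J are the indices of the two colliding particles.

Answer: 1 0 1

Derivation:
Pair (0,1): pos 17,19 vel 4,2 -> gap=2, closing at 2/unit, collide at t=1
Earliest collision: t=1 between 0 and 1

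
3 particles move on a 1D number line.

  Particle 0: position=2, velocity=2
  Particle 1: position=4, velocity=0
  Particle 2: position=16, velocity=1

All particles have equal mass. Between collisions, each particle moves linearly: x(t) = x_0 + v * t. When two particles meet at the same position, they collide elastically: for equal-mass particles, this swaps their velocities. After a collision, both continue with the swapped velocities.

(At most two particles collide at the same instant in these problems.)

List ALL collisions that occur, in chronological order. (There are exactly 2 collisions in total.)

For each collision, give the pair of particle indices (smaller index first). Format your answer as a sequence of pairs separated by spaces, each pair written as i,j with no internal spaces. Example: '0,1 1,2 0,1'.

Collision at t=1: particles 0 and 1 swap velocities; positions: p0=4 p1=4 p2=17; velocities now: v0=0 v1=2 v2=1
Collision at t=14: particles 1 and 2 swap velocities; positions: p0=4 p1=30 p2=30; velocities now: v0=0 v1=1 v2=2

Answer: 0,1 1,2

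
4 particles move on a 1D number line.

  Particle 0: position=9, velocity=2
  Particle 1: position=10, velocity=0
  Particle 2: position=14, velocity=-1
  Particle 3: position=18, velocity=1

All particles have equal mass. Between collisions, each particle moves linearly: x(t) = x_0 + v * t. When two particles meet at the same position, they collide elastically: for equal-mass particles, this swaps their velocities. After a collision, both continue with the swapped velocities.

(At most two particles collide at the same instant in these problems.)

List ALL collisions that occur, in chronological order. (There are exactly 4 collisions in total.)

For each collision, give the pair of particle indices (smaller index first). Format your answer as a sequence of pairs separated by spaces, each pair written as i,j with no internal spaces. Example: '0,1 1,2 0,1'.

Answer: 0,1 1,2 0,1 2,3

Derivation:
Collision at t=1/2: particles 0 and 1 swap velocities; positions: p0=10 p1=10 p2=27/2 p3=37/2; velocities now: v0=0 v1=2 v2=-1 v3=1
Collision at t=5/3: particles 1 and 2 swap velocities; positions: p0=10 p1=37/3 p2=37/3 p3=59/3; velocities now: v0=0 v1=-1 v2=2 v3=1
Collision at t=4: particles 0 and 1 swap velocities; positions: p0=10 p1=10 p2=17 p3=22; velocities now: v0=-1 v1=0 v2=2 v3=1
Collision at t=9: particles 2 and 3 swap velocities; positions: p0=5 p1=10 p2=27 p3=27; velocities now: v0=-1 v1=0 v2=1 v3=2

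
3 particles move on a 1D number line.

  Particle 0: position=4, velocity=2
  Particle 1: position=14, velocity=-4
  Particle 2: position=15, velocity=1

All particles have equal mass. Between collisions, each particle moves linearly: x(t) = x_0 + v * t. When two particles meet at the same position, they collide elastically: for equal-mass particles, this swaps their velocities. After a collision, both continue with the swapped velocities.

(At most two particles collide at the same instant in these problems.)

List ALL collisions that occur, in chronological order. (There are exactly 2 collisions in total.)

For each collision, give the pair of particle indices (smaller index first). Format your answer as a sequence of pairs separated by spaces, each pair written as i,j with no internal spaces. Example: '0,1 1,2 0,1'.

Answer: 0,1 1,2

Derivation:
Collision at t=5/3: particles 0 and 1 swap velocities; positions: p0=22/3 p1=22/3 p2=50/3; velocities now: v0=-4 v1=2 v2=1
Collision at t=11: particles 1 and 2 swap velocities; positions: p0=-30 p1=26 p2=26; velocities now: v0=-4 v1=1 v2=2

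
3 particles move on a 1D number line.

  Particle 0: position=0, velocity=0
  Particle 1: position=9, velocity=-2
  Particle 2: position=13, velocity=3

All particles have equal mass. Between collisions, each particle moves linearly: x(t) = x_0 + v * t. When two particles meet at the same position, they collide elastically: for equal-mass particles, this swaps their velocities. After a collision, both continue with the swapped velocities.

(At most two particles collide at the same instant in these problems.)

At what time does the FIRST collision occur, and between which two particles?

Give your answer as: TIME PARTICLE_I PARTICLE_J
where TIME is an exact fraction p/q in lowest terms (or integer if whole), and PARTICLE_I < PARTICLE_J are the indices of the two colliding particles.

Answer: 9/2 0 1

Derivation:
Pair (0,1): pos 0,9 vel 0,-2 -> gap=9, closing at 2/unit, collide at t=9/2
Pair (1,2): pos 9,13 vel -2,3 -> not approaching (rel speed -5 <= 0)
Earliest collision: t=9/2 between 0 and 1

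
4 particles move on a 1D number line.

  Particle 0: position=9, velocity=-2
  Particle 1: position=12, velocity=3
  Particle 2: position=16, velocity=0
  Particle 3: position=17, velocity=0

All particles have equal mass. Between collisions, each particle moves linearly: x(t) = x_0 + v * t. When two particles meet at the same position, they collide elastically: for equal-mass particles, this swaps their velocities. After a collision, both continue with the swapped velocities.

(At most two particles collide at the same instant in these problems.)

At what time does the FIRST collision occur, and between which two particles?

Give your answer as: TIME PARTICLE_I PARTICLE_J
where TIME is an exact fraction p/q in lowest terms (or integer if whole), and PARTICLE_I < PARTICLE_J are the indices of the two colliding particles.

Pair (0,1): pos 9,12 vel -2,3 -> not approaching (rel speed -5 <= 0)
Pair (1,2): pos 12,16 vel 3,0 -> gap=4, closing at 3/unit, collide at t=4/3
Pair (2,3): pos 16,17 vel 0,0 -> not approaching (rel speed 0 <= 0)
Earliest collision: t=4/3 between 1 and 2

Answer: 4/3 1 2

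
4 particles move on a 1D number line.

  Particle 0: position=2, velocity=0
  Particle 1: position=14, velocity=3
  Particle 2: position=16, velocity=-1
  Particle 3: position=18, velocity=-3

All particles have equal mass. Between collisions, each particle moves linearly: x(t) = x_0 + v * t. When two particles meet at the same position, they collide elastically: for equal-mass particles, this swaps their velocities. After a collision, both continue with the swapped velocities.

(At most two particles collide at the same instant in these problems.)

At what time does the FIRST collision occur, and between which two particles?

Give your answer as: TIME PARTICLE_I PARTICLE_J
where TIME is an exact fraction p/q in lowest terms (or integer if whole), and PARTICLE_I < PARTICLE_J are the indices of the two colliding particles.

Pair (0,1): pos 2,14 vel 0,3 -> not approaching (rel speed -3 <= 0)
Pair (1,2): pos 14,16 vel 3,-1 -> gap=2, closing at 4/unit, collide at t=1/2
Pair (2,3): pos 16,18 vel -1,-3 -> gap=2, closing at 2/unit, collide at t=1
Earliest collision: t=1/2 between 1 and 2

Answer: 1/2 1 2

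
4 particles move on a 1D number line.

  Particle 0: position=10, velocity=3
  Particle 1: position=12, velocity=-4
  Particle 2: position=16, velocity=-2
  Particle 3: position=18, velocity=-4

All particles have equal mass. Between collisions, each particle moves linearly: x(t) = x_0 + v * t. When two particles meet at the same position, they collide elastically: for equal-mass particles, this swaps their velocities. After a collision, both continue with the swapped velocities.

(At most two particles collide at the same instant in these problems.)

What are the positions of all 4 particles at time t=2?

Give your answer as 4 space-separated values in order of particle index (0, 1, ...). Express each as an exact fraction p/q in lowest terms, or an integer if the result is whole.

Answer: 4 10 12 16

Derivation:
Collision at t=2/7: particles 0 and 1 swap velocities; positions: p0=76/7 p1=76/7 p2=108/7 p3=118/7; velocities now: v0=-4 v1=3 v2=-2 v3=-4
Collision at t=1: particles 2 and 3 swap velocities; positions: p0=8 p1=13 p2=14 p3=14; velocities now: v0=-4 v1=3 v2=-4 v3=-2
Collision at t=8/7: particles 1 and 2 swap velocities; positions: p0=52/7 p1=94/7 p2=94/7 p3=96/7; velocities now: v0=-4 v1=-4 v2=3 v3=-2
Collision at t=6/5: particles 2 and 3 swap velocities; positions: p0=36/5 p1=66/5 p2=68/5 p3=68/5; velocities now: v0=-4 v1=-4 v2=-2 v3=3
Advance to t=2 (no further collisions before then); velocities: v0=-4 v1=-4 v2=-2 v3=3; positions = 4 10 12 16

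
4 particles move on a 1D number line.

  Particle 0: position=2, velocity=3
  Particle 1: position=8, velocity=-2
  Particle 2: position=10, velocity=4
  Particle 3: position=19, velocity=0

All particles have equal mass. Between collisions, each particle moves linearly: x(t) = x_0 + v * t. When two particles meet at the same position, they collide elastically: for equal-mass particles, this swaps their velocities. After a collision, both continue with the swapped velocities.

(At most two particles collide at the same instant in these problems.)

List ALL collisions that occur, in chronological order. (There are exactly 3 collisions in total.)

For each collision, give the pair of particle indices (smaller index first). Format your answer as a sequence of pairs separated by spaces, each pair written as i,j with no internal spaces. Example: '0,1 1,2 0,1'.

Collision at t=6/5: particles 0 and 1 swap velocities; positions: p0=28/5 p1=28/5 p2=74/5 p3=19; velocities now: v0=-2 v1=3 v2=4 v3=0
Collision at t=9/4: particles 2 and 3 swap velocities; positions: p0=7/2 p1=35/4 p2=19 p3=19; velocities now: v0=-2 v1=3 v2=0 v3=4
Collision at t=17/3: particles 1 and 2 swap velocities; positions: p0=-10/3 p1=19 p2=19 p3=98/3; velocities now: v0=-2 v1=0 v2=3 v3=4

Answer: 0,1 2,3 1,2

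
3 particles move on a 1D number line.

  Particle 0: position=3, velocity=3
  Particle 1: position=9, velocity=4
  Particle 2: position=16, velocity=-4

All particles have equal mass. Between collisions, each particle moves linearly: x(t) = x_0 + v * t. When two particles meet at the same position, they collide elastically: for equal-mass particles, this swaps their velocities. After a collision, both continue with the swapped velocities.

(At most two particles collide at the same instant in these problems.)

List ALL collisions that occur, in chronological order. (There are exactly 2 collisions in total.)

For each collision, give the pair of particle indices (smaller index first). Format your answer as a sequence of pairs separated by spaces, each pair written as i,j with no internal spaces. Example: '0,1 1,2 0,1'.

Answer: 1,2 0,1

Derivation:
Collision at t=7/8: particles 1 and 2 swap velocities; positions: p0=45/8 p1=25/2 p2=25/2; velocities now: v0=3 v1=-4 v2=4
Collision at t=13/7: particles 0 and 1 swap velocities; positions: p0=60/7 p1=60/7 p2=115/7; velocities now: v0=-4 v1=3 v2=4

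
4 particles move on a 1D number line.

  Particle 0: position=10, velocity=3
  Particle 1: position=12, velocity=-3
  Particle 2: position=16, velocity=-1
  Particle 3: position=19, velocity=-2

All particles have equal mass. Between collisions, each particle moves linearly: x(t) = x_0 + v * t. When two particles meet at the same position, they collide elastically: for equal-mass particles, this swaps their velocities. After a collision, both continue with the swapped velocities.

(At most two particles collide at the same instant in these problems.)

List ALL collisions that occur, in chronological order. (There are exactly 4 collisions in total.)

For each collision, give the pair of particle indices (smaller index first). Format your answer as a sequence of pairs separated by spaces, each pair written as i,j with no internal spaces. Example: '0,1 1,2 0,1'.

Answer: 0,1 1,2 2,3 1,2

Derivation:
Collision at t=1/3: particles 0 and 1 swap velocities; positions: p0=11 p1=11 p2=47/3 p3=55/3; velocities now: v0=-3 v1=3 v2=-1 v3=-2
Collision at t=3/2: particles 1 and 2 swap velocities; positions: p0=15/2 p1=29/2 p2=29/2 p3=16; velocities now: v0=-3 v1=-1 v2=3 v3=-2
Collision at t=9/5: particles 2 and 3 swap velocities; positions: p0=33/5 p1=71/5 p2=77/5 p3=77/5; velocities now: v0=-3 v1=-1 v2=-2 v3=3
Collision at t=3: particles 1 and 2 swap velocities; positions: p0=3 p1=13 p2=13 p3=19; velocities now: v0=-3 v1=-2 v2=-1 v3=3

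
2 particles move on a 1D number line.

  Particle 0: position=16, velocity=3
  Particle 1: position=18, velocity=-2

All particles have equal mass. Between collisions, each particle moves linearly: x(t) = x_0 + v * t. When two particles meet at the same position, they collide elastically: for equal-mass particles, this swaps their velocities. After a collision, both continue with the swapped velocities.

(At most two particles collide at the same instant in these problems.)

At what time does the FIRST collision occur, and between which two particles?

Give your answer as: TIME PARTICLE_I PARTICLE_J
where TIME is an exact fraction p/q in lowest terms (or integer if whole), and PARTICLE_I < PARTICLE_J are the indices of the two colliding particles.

Pair (0,1): pos 16,18 vel 3,-2 -> gap=2, closing at 5/unit, collide at t=2/5
Earliest collision: t=2/5 between 0 and 1

Answer: 2/5 0 1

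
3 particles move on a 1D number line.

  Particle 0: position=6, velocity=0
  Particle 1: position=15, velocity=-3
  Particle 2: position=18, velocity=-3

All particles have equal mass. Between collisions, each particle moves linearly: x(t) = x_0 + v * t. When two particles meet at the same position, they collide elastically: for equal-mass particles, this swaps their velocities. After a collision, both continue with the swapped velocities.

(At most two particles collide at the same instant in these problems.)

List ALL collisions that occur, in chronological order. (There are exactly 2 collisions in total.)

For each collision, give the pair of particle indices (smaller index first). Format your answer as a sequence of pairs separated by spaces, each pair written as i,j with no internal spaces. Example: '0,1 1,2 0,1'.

Collision at t=3: particles 0 and 1 swap velocities; positions: p0=6 p1=6 p2=9; velocities now: v0=-3 v1=0 v2=-3
Collision at t=4: particles 1 and 2 swap velocities; positions: p0=3 p1=6 p2=6; velocities now: v0=-3 v1=-3 v2=0

Answer: 0,1 1,2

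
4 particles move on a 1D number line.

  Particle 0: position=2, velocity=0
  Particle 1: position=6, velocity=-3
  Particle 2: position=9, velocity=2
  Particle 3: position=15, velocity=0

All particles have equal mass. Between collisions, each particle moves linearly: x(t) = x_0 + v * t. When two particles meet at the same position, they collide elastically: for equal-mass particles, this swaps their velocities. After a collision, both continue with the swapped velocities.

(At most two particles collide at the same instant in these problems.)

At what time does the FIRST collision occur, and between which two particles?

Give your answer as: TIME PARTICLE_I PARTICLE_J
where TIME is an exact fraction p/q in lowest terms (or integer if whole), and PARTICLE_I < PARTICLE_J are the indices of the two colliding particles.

Pair (0,1): pos 2,6 vel 0,-3 -> gap=4, closing at 3/unit, collide at t=4/3
Pair (1,2): pos 6,9 vel -3,2 -> not approaching (rel speed -5 <= 0)
Pair (2,3): pos 9,15 vel 2,0 -> gap=6, closing at 2/unit, collide at t=3
Earliest collision: t=4/3 between 0 and 1

Answer: 4/3 0 1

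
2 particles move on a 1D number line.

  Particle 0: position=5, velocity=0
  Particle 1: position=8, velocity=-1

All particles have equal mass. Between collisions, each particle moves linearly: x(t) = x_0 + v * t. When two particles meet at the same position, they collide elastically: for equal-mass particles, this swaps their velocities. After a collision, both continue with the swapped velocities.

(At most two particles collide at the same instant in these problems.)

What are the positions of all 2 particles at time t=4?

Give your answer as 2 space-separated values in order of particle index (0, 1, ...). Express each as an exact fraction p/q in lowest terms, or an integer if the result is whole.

Collision at t=3: particles 0 and 1 swap velocities; positions: p0=5 p1=5; velocities now: v0=-1 v1=0
Advance to t=4 (no further collisions before then); velocities: v0=-1 v1=0; positions = 4 5

Answer: 4 5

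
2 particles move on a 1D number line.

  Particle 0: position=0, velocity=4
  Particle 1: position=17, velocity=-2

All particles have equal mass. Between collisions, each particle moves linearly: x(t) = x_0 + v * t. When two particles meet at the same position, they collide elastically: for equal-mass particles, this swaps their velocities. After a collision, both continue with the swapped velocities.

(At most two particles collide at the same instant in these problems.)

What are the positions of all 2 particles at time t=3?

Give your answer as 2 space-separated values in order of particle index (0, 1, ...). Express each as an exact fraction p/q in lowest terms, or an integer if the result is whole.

Answer: 11 12

Derivation:
Collision at t=17/6: particles 0 and 1 swap velocities; positions: p0=34/3 p1=34/3; velocities now: v0=-2 v1=4
Advance to t=3 (no further collisions before then); velocities: v0=-2 v1=4; positions = 11 12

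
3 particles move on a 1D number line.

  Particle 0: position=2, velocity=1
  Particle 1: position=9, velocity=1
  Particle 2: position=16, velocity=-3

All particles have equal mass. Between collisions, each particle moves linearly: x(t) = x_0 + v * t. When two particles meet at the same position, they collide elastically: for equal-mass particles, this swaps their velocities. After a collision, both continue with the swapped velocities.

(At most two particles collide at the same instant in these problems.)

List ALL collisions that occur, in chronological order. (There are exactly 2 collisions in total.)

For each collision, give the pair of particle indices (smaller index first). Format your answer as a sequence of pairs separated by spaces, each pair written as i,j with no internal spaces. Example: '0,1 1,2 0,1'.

Collision at t=7/4: particles 1 and 2 swap velocities; positions: p0=15/4 p1=43/4 p2=43/4; velocities now: v0=1 v1=-3 v2=1
Collision at t=7/2: particles 0 and 1 swap velocities; positions: p0=11/2 p1=11/2 p2=25/2; velocities now: v0=-3 v1=1 v2=1

Answer: 1,2 0,1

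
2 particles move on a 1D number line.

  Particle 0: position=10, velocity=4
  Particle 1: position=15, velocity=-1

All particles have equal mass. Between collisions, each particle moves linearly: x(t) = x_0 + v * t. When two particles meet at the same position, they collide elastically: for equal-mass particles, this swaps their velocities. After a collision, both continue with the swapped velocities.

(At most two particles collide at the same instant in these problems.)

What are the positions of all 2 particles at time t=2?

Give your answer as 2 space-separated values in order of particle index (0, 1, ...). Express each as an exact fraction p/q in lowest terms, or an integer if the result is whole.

Answer: 13 18

Derivation:
Collision at t=1: particles 0 and 1 swap velocities; positions: p0=14 p1=14; velocities now: v0=-1 v1=4
Advance to t=2 (no further collisions before then); velocities: v0=-1 v1=4; positions = 13 18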